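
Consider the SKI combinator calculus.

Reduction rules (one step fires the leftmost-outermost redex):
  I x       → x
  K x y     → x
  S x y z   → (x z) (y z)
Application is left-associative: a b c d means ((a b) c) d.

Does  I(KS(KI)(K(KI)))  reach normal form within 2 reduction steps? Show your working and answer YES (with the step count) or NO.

  start: I(KS(KI)(K(KI)))
  →1  KS(KI)(K(KI))
  →2  S(K(KI))

Answer: YES — reaches normal form S(K(KI)) in 2 ≤ 2 steps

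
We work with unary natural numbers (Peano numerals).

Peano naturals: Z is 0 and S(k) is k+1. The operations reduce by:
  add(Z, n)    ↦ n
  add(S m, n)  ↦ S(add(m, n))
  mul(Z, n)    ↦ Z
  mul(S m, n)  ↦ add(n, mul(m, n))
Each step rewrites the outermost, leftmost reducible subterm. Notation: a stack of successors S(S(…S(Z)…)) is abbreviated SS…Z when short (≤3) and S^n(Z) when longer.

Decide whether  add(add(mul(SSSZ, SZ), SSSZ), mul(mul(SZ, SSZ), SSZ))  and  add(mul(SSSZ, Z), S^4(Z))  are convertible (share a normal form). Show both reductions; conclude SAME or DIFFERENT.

Answer: DIFFERENT — A ⇓ S^10(Z), B ⇓ S^4(Z)

Reduction:
Term A:
  start: add(add(mul(SSSZ, SZ), SSSZ), mul(mul(SZ, SSZ), SSZ))
  step 1: add(add(add(SZ, mul(SSZ, SZ)), SSSZ), mul(mul(SZ, SSZ), SSZ))
  step 2: add(add(S(add(Z, mul(SSZ, SZ))), SSSZ), mul(mul(SZ, SSZ), SSZ))
  step 3: add(S(add(add(Z, mul(SSZ, SZ)), SSSZ)), mul(mul(SZ, SSZ), SSZ))
  step 4: S(add(add(add(Z, mul(SSZ, SZ)), SSSZ), mul(mul(SZ, SSZ), SSZ)))
  step 5: S(add(add(mul(SSZ, SZ), SSSZ), mul(mul(SZ, SSZ), SSZ)))
  step 6: S(add(add(add(SZ, mul(SZ, SZ)), SSSZ), mul(mul(SZ, SSZ), SSZ)))
  step 7: S(add(add(S(add(Z, mul(SZ, SZ))), SSSZ), mul(mul(SZ, SSZ), SSZ)))
  step 8: S(add(S(add(add(Z, mul(SZ, SZ)), SSSZ)), mul(mul(SZ, SSZ), SSZ)))
  step 9: S(S(add(add(add(Z, mul(SZ, SZ)), SSSZ), mul(mul(SZ, SSZ), SSZ))))
  step 10: S(S(add(add(mul(SZ, SZ), SSSZ), mul(mul(SZ, SSZ), SSZ))))
  step 11: S(S(add(add(add(SZ, mul(Z, SZ)), SSSZ), mul(mul(SZ, SSZ), SSZ))))
  step 12: S(S(add(add(S(add(Z, mul(Z, SZ))), SSSZ), mul(mul(SZ, SSZ), SSZ))))
  step 13: S(S(add(S(add(add(Z, mul(Z, SZ)), SSSZ)), mul(mul(SZ, SSZ), SSZ))))
  step 14: S(S(S(add(add(add(Z, mul(Z, SZ)), SSSZ), mul(mul(SZ, SSZ), SSZ)))))
  step 15: S(S(S(add(add(mul(Z, SZ), SSSZ), mul(mul(SZ, SSZ), SSZ)))))
  step 16: S(S(S(add(add(Z, SSSZ), mul(mul(SZ, SSZ), SSZ)))))
  step 17: S(S(S(add(SSSZ, mul(mul(SZ, SSZ), SSZ)))))
  step 18: S(S(S(S(add(SSZ, mul(mul(SZ, SSZ), SSZ))))))
  step 19: S(S(S(S(S(add(SZ, mul(mul(SZ, SSZ), SSZ)))))))
  step 20: S(S(S(S(S(S(add(Z, mul(mul(SZ, SSZ), SSZ))))))))
  step 21: S(S(S(S(S(S(mul(mul(SZ, SSZ), SSZ)))))))
  step 22: S(S(S(S(S(S(mul(add(SSZ, mul(Z, SSZ)), SSZ)))))))
  step 23: S(S(S(S(S(S(mul(S(add(SZ, mul(Z, SSZ))), SSZ)))))))
  step 24: S(S(S(S(S(S(add(SSZ, mul(add(SZ, mul(Z, SSZ)), SSZ))))))))
  step 25: S(S(S(S(S(S(S(add(SZ, mul(add(SZ, mul(Z, SSZ)), SSZ)))))))))
  step 26: S(S(S(S(S(S(S(S(add(Z, mul(add(SZ, mul(Z, SSZ)), SSZ))))))))))
  step 27: S(S(S(S(S(S(S(S(mul(add(SZ, mul(Z, SSZ)), SSZ)))))))))
  step 28: S(S(S(S(S(S(S(S(mul(S(add(Z, mul(Z, SSZ))), SSZ)))))))))
  step 29: S(S(S(S(S(S(S(S(add(SSZ, mul(add(Z, mul(Z, SSZ)), SSZ))))))))))
  step 30: S(S(S(S(S(S(S(S(S(add(SZ, mul(add(Z, mul(Z, SSZ)), SSZ)))))))))))
  step 31: S(S(S(S(S(S(S(S(S(S(add(Z, mul(add(Z, mul(Z, SSZ)), SSZ))))))))))))
  step 32: S(S(S(S(S(S(S(S(S(S(mul(add(Z, mul(Z, SSZ)), SSZ)))))))))))
  step 33: S(S(S(S(S(S(S(S(S(S(mul(mul(Z, SSZ), SSZ)))))))))))
  step 34: S(S(S(S(S(S(S(S(S(S(mul(Z, SSZ)))))))))))
  step 35: S^10(Z)

Term B:
  start: add(mul(SSSZ, Z), S^4(Z))
  step 1: add(add(Z, mul(SSZ, Z)), S^4(Z))
  step 2: add(mul(SSZ, Z), S^4(Z))
  step 3: add(add(Z, mul(SZ, Z)), S^4(Z))
  step 4: add(mul(SZ, Z), S^4(Z))
  step 5: add(add(Z, mul(Z, Z)), S^4(Z))
  step 6: add(mul(Z, Z), S^4(Z))
  step 7: add(Z, S^4(Z))
  step 8: S^4(Z)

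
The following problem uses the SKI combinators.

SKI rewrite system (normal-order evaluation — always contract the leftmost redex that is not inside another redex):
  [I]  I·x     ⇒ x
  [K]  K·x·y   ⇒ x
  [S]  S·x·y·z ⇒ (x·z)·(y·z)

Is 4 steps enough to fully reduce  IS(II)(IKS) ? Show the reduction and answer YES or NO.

Answer: YES — reaches normal form SI(KS) in 3 ≤ 4 steps

Derivation:
  start: IS(II)(IKS)
  [1] S(II)(IKS)
  [2] SI(IKS)
  [3] SI(KS)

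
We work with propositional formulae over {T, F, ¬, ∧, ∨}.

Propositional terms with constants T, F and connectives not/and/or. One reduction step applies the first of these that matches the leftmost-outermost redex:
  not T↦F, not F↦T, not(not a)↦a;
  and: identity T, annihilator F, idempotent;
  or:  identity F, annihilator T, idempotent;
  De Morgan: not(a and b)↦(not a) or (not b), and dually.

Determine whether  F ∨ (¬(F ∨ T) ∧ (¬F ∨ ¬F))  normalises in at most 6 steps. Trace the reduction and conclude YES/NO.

Answer: YES — reaches normal form F in 6 ≤ 6 steps

Reduction:
  start: F ∨ (¬(F ∨ T) ∧ (¬F ∨ ¬F))
  step 1: ¬(F ∨ T) ∧ (¬F ∨ ¬F)
  step 2: (¬F ∧ ¬T) ∧ (¬F ∨ ¬F)
  step 3: (T ∧ ¬T) ∧ (¬F ∨ ¬F)
  step 4: ¬T ∧ (¬F ∨ ¬F)
  step 5: F ∧ (¬F ∨ ¬F)
  step 6: F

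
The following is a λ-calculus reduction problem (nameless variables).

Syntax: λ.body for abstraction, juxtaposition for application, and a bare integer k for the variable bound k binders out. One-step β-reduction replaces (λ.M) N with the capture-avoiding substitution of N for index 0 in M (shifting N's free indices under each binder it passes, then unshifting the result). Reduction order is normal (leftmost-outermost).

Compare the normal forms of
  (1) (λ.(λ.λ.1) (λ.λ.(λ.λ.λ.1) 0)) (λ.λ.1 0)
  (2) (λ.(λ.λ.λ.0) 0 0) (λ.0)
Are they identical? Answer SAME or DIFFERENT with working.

Term A:
  start: (λ.(λ.λ.1) (λ.λ.(λ.λ.λ.1) 0)) (λ.λ.1 0)
  step 1: (λ.λ.1) (λ.λ.(λ.λ.λ.1) 0)
  step 2: λ.λ.λ.(λ.λ.λ.1) 0
  step 3: λ.λ.λ.λ.λ.1

Term B:
  start: (λ.(λ.λ.λ.0) 0 0) (λ.0)
  step 1: (λ.λ.λ.0) (λ.0) (λ.0)
  step 2: (λ.λ.0) (λ.0)
  step 3: λ.0

Answer: DIFFERENT — A ⇓ λ.λ.λ.λ.λ.1, B ⇓ λ.0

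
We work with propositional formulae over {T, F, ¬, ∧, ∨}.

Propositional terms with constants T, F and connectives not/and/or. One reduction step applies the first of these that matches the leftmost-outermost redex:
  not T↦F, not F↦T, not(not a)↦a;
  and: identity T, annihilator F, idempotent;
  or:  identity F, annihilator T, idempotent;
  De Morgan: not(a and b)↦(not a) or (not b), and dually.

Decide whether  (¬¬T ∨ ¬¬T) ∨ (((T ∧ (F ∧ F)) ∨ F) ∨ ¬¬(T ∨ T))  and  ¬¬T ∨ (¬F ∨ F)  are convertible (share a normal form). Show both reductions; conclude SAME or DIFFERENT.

Answer: SAME — A ⇓ T, B ⇓ T

Reduction:
Term A:
  start: (¬¬T ∨ ¬¬T) ∨ (((T ∧ (F ∧ F)) ∨ F) ∨ ¬¬(T ∨ T))
  →1  ¬¬T ∨ (((T ∧ (F ∧ F)) ∨ F) ∨ ¬¬(T ∨ T))
  →2  T ∨ (((T ∧ (F ∧ F)) ∨ F) ∨ ¬¬(T ∨ T))
  →3  T

Term B:
  start: ¬¬T ∨ (¬F ∨ F)
  →1  T ∨ (¬F ∨ F)
  →2  T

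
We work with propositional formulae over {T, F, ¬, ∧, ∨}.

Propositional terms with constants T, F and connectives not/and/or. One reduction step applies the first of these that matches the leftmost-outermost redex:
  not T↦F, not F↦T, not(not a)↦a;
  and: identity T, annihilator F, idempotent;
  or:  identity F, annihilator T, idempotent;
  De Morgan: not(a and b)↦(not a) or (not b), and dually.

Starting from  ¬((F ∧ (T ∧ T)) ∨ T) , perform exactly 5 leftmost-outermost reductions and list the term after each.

Answer: after 5 steps: ¬T

Working:
  start: ¬((F ∧ (T ∧ T)) ∨ T)
  [1] ¬(F ∧ (T ∧ T)) ∧ ¬T
  [2] (¬F ∨ ¬(T ∧ T)) ∧ ¬T
  [3] (T ∨ ¬(T ∧ T)) ∧ ¬T
  [4] T ∧ ¬T
  [5] ¬T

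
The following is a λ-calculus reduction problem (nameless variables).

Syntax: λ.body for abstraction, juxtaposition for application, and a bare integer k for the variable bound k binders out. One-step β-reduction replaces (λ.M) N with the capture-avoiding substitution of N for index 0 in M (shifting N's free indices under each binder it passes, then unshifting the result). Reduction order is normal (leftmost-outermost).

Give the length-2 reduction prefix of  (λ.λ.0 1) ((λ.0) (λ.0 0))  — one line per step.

  start: (λ.λ.0 1) ((λ.0) (λ.0 0))
  step 1: λ.0 ((λ.0) (λ.0 0))
  step 2: λ.0 (λ.0 0)

Answer: after 2 steps: λ.0 (λ.0 0)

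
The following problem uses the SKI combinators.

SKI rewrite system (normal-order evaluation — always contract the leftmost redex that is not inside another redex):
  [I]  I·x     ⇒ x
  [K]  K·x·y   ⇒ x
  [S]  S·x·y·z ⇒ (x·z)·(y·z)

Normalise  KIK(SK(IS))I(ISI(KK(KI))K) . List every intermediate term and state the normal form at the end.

Answer: normal form = K(KK)  (in 9 steps)

Reduction:
  start: KIK(SK(IS))I(ISI(KK(KI))K)
  →1  I(SK(IS))I(ISI(KK(KI))K)
  →2  SK(IS)I(ISI(KK(KI))K)
  →3  KI(ISI)(ISI(KK(KI))K)
  →4  I(ISI(KK(KI))K)
  →5  ISI(KK(KI))K
  →6  SI(KK(KI))K
  →7  IK(KK(KI)K)
  →8  K(KK(KI)K)
  →9  K(KK)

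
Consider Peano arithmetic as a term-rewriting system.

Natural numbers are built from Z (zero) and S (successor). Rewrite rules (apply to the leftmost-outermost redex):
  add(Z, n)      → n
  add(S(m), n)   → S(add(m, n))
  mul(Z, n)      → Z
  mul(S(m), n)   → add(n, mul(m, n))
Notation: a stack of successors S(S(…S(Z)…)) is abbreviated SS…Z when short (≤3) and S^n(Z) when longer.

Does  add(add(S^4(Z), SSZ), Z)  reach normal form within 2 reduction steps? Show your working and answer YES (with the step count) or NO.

Answer: NO — after 2 steps the term is S(add(add(SSSZ, SSZ), Z)), not yet normal

Working:
  start: add(add(S^4(Z), SSZ), Z)
  step 1: add(S(add(SSSZ, SSZ)), Z)
  step 2: S(add(add(SSSZ, SSZ), Z))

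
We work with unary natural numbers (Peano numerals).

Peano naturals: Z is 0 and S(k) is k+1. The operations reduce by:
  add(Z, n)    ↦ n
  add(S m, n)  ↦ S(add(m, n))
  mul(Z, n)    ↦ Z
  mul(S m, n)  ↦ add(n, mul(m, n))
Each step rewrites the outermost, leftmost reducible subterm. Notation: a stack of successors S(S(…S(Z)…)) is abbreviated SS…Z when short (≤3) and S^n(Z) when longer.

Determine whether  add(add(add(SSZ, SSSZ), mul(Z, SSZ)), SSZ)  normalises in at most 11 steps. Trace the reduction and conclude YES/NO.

Answer: NO — after 11 steps the term is S(S(S(S(add(add(SZ, mul(Z, SSZ)), SSZ))))), not yet normal

Derivation:
  start: add(add(add(SSZ, SSSZ), mul(Z, SSZ)), SSZ)
  step 1: add(add(S(add(SZ, SSSZ)), mul(Z, SSZ)), SSZ)
  step 2: add(S(add(add(SZ, SSSZ), mul(Z, SSZ))), SSZ)
  step 3: S(add(add(add(SZ, SSSZ), mul(Z, SSZ)), SSZ))
  step 4: S(add(add(S(add(Z, SSSZ)), mul(Z, SSZ)), SSZ))
  step 5: S(add(S(add(add(Z, SSSZ), mul(Z, SSZ))), SSZ))
  step 6: S(S(add(add(add(Z, SSSZ), mul(Z, SSZ)), SSZ)))
  step 7: S(S(add(add(SSSZ, mul(Z, SSZ)), SSZ)))
  step 8: S(S(add(S(add(SSZ, mul(Z, SSZ))), SSZ)))
  step 9: S(S(S(add(add(SSZ, mul(Z, SSZ)), SSZ))))
  step 10: S(S(S(add(S(add(SZ, mul(Z, SSZ))), SSZ))))
  step 11: S(S(S(S(add(add(SZ, mul(Z, SSZ)), SSZ)))))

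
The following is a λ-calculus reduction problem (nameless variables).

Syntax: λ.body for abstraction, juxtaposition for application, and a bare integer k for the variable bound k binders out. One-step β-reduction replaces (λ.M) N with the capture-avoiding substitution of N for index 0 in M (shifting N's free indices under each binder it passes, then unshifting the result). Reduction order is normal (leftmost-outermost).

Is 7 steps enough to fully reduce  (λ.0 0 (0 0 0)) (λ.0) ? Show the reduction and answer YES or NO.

  start: (λ.0 0 (0 0 0)) (λ.0)
  step 1: (λ.0) (λ.0) ((λ.0) (λ.0) (λ.0))
  step 2: (λ.0) ((λ.0) (λ.0) (λ.0))
  step 3: (λ.0) (λ.0) (λ.0)
  step 4: (λ.0) (λ.0)
  step 5: λ.0

Answer: YES — reaches normal form λ.0 in 5 ≤ 7 steps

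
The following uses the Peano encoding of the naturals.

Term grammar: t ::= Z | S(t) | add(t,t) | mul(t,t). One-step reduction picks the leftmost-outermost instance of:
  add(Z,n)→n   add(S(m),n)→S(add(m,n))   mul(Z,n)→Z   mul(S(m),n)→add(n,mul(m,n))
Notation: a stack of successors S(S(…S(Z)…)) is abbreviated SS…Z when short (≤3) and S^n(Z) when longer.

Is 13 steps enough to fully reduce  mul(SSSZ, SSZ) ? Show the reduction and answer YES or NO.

  start: mul(SSSZ, SSZ)
  step 1: add(SSZ, mul(SSZ, SSZ))
  step 2: S(add(SZ, mul(SSZ, SSZ)))
  step 3: S(S(add(Z, mul(SSZ, SSZ))))
  step 4: S(S(mul(SSZ, SSZ)))
  step 5: S(S(add(SSZ, mul(SZ, SSZ))))
  step 6: S(S(S(add(SZ, mul(SZ, SSZ)))))
  step 7: S(S(S(S(add(Z, mul(SZ, SSZ))))))
  step 8: S(S(S(S(mul(SZ, SSZ)))))
  step 9: S(S(S(S(add(SSZ, mul(Z, SSZ))))))
  step 10: S(S(S(S(S(add(SZ, mul(Z, SSZ)))))))
  step 11: S(S(S(S(S(S(add(Z, mul(Z, SSZ))))))))
  step 12: S(S(S(S(S(S(mul(Z, SSZ)))))))
  step 13: S^6(Z)

Answer: YES — reaches normal form S^6(Z) in 13 ≤ 13 steps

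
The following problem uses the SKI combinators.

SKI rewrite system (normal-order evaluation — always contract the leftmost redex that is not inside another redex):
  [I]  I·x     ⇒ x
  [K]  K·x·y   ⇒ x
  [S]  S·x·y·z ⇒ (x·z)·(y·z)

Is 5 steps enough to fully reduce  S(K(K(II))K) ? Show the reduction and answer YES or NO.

Answer: YES — reaches normal form S(KI) in 2 ≤ 5 steps

Working:
  start: S(K(K(II))K)
  step 1: S(K(II))
  step 2: S(KI)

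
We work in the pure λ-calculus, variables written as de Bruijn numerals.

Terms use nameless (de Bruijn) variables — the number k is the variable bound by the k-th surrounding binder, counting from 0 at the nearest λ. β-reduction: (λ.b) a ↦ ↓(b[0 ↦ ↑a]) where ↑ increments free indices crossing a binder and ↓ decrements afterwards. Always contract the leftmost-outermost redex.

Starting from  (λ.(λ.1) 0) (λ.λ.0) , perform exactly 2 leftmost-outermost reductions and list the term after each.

  start: (λ.(λ.1) 0) (λ.λ.0)
  [1] (λ.λ.λ.0) (λ.λ.0)
  [2] λ.λ.0

Answer: after 2 steps: λ.λ.0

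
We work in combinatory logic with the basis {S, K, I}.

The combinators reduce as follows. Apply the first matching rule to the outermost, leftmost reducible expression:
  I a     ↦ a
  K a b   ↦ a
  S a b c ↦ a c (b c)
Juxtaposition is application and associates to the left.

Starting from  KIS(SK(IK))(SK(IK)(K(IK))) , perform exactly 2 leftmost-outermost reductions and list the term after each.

Answer: after 2 steps: SK(IK)(SK(IK)(K(IK)))

Derivation:
  start: KIS(SK(IK))(SK(IK)(K(IK)))
  [1] I(SK(IK))(SK(IK)(K(IK)))
  [2] SK(IK)(SK(IK)(K(IK)))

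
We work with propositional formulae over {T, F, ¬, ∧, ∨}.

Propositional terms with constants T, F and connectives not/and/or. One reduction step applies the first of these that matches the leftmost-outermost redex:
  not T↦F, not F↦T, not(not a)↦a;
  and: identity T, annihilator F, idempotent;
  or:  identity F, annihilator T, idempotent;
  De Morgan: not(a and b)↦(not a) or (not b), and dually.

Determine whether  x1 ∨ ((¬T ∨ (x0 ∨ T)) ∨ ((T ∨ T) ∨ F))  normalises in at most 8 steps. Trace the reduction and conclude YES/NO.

Answer: YES — reaches normal form T in 5 ≤ 8 steps

Derivation:
  start: x1 ∨ ((¬T ∨ (x0 ∨ T)) ∨ ((T ∨ T) ∨ F))
  step 1: x1 ∨ ((F ∨ (x0 ∨ T)) ∨ ((T ∨ T) ∨ F))
  step 2: x1 ∨ ((x0 ∨ T) ∨ ((T ∨ T) ∨ F))
  step 3: x1 ∨ (T ∨ ((T ∨ T) ∨ F))
  step 4: x1 ∨ T
  step 5: T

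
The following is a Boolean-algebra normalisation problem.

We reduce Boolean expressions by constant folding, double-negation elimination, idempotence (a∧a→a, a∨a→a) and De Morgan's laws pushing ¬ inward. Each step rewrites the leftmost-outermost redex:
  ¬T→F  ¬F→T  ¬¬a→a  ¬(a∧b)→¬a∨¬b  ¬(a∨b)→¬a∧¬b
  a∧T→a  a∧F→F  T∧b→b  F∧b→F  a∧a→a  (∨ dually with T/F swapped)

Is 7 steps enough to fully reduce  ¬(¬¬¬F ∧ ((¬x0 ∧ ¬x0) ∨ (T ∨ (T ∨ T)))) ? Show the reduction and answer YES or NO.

Answer: NO — after 7 steps the term is ¬¬x0 ∧ ¬(T ∨ (T ∨ T)), not yet normal

Reduction:
  start: ¬(¬¬¬F ∧ ((¬x0 ∧ ¬x0) ∨ (T ∨ (T ∨ T))))
  [1] ¬¬¬¬F ∨ ¬((¬x0 ∧ ¬x0) ∨ (T ∨ (T ∨ T)))
  [2] ¬¬F ∨ ¬((¬x0 ∧ ¬x0) ∨ (T ∨ (T ∨ T)))
  [3] F ∨ ¬((¬x0 ∧ ¬x0) ∨ (T ∨ (T ∨ T)))
  [4] ¬((¬x0 ∧ ¬x0) ∨ (T ∨ (T ∨ T)))
  [5] ¬(¬x0 ∧ ¬x0) ∧ ¬(T ∨ (T ∨ T))
  [6] (¬¬x0 ∨ ¬¬x0) ∧ ¬(T ∨ (T ∨ T))
  [7] ¬¬x0 ∧ ¬(T ∨ (T ∨ T))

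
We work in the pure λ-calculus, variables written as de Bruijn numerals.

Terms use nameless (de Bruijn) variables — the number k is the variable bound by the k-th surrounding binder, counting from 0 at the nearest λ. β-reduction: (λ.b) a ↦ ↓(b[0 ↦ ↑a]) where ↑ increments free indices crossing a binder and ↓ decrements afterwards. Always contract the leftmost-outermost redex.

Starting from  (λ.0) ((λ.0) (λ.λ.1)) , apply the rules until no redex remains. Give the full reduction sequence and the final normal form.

  start: (λ.0) ((λ.0) (λ.λ.1))
  step 1: (λ.0) (λ.λ.1)
  step 2: λ.λ.1

Answer: normal form = λ.λ.1  (in 2 steps)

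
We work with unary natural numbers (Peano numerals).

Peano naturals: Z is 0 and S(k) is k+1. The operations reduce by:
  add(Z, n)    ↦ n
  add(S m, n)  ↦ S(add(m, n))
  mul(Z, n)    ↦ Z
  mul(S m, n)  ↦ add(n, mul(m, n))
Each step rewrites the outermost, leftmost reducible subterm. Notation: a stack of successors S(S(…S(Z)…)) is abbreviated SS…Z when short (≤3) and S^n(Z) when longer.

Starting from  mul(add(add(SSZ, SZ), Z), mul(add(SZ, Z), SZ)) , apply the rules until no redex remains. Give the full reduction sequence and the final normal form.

  start: mul(add(add(SSZ, SZ), Z), mul(add(SZ, Z), SZ))
  step 1: mul(add(S(add(SZ, SZ)), Z), mul(add(SZ, Z), SZ))
  step 2: mul(S(add(add(SZ, SZ), Z)), mul(add(SZ, Z), SZ))
  step 3: add(mul(add(SZ, Z), SZ), mul(add(add(SZ, SZ), Z), mul(add(SZ, Z), SZ)))
  step 4: add(mul(S(add(Z, Z)), SZ), mul(add(add(SZ, SZ), Z), mul(add(SZ, Z), SZ)))
  step 5: add(add(SZ, mul(add(Z, Z), SZ)), mul(add(add(SZ, SZ), Z), mul(add(SZ, Z), SZ)))
  step 6: add(S(add(Z, mul(add(Z, Z), SZ))), mul(add(add(SZ, SZ), Z), mul(add(SZ, Z), SZ)))
  step 7: S(add(add(Z, mul(add(Z, Z), SZ)), mul(add(add(SZ, SZ), Z), mul(add(SZ, Z), SZ))))
  step 8: S(add(mul(add(Z, Z), SZ), mul(add(add(SZ, SZ), Z), mul(add(SZ, Z), SZ))))
  step 9: S(add(mul(Z, SZ), mul(add(add(SZ, SZ), Z), mul(add(SZ, Z), SZ))))
  step 10: S(add(Z, mul(add(add(SZ, SZ), Z), mul(add(SZ, Z), SZ))))
  step 11: S(mul(add(add(SZ, SZ), Z), mul(add(SZ, Z), SZ)))
  step 12: S(mul(add(S(add(Z, SZ)), Z), mul(add(SZ, Z), SZ)))
  step 13: S(mul(S(add(add(Z, SZ), Z)), mul(add(SZ, Z), SZ)))
  step 14: S(add(mul(add(SZ, Z), SZ), mul(add(add(Z, SZ), Z), mul(add(SZ, Z), SZ))))
  step 15: S(add(mul(S(add(Z, Z)), SZ), mul(add(add(Z, SZ), Z), mul(add(SZ, Z), SZ))))
  step 16: S(add(add(SZ, mul(add(Z, Z), SZ)), mul(add(add(Z, SZ), Z), mul(add(SZ, Z), SZ))))
  step 17: S(add(S(add(Z, mul(add(Z, Z), SZ))), mul(add(add(Z, SZ), Z), mul(add(SZ, Z), SZ))))
  step 18: S(S(add(add(Z, mul(add(Z, Z), SZ)), mul(add(add(Z, SZ), Z), mul(add(SZ, Z), SZ)))))
  step 19: S(S(add(mul(add(Z, Z), SZ), mul(add(add(Z, SZ), Z), mul(add(SZ, Z), SZ)))))
  step 20: S(S(add(mul(Z, SZ), mul(add(add(Z, SZ), Z), mul(add(SZ, Z), SZ)))))
  step 21: S(S(add(Z, mul(add(add(Z, SZ), Z), mul(add(SZ, Z), SZ)))))
  step 22: S(S(mul(add(add(Z, SZ), Z), mul(add(SZ, Z), SZ))))
  step 23: S(S(mul(add(SZ, Z), mul(add(SZ, Z), SZ))))
  step 24: S(S(mul(S(add(Z, Z)), mul(add(SZ, Z), SZ))))
  step 25: S(S(add(mul(add(SZ, Z), SZ), mul(add(Z, Z), mul(add(SZ, Z), SZ)))))
  step 26: S(S(add(mul(S(add(Z, Z)), SZ), mul(add(Z, Z), mul(add(SZ, Z), SZ)))))
  step 27: S(S(add(add(SZ, mul(add(Z, Z), SZ)), mul(add(Z, Z), mul(add(SZ, Z), SZ)))))
  step 28: S(S(add(S(add(Z, mul(add(Z, Z), SZ))), mul(add(Z, Z), mul(add(SZ, Z), SZ)))))
  step 29: S(S(S(add(add(Z, mul(add(Z, Z), SZ)), mul(add(Z, Z), mul(add(SZ, Z), SZ))))))
  step 30: S(S(S(add(mul(add(Z, Z), SZ), mul(add(Z, Z), mul(add(SZ, Z), SZ))))))
  step 31: S(S(S(add(mul(Z, SZ), mul(add(Z, Z), mul(add(SZ, Z), SZ))))))
  step 32: S(S(S(add(Z, mul(add(Z, Z), mul(add(SZ, Z), SZ))))))
  step 33: S(S(S(mul(add(Z, Z), mul(add(SZ, Z), SZ)))))
  step 34: S(S(S(mul(Z, mul(add(SZ, Z), SZ)))))
  step 35: SSSZ

Answer: normal form = SSSZ  (in 35 steps)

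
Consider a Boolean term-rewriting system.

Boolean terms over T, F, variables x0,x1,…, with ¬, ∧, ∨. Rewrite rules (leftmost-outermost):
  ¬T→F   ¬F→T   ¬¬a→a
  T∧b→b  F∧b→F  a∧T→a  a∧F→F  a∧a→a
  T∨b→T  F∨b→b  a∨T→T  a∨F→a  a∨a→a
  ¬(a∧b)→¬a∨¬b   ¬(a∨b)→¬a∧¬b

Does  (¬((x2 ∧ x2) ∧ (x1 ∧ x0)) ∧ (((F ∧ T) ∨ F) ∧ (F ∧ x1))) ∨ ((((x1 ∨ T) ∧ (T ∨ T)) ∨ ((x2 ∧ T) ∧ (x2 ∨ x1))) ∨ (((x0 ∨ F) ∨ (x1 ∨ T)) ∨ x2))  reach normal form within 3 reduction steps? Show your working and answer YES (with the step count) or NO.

  start: (¬((x2 ∧ x2) ∧ (x1 ∧ x0)) ∧ (((F ∧ T) ∨ F) ∧ (F ∧ x1))) ∨ ((((x1 ∨ T) ∧ (T ∨ T)) ∨ ((x2 ∧ T) ∧ (x2 ∨ x1))) ∨ (((x0 ∨ F) ∨ (x1 ∨ T)) ∨ x2))
  step 1: ((¬(x2 ∧ x2) ∨ ¬(x1 ∧ x0)) ∧ (((F ∧ T) ∨ F) ∧ (F ∧ x1))) ∨ ((((x1 ∨ T) ∧ (T ∨ T)) ∨ ((x2 ∧ T) ∧ (x2 ∨ x1))) ∨ (((x0 ∨ F) ∨ (x1 ∨ T)) ∨ x2))
  step 2: (((¬x2 ∨ ¬x2) ∨ ¬(x1 ∧ x0)) ∧ (((F ∧ T) ∨ F) ∧ (F ∧ x1))) ∨ ((((x1 ∨ T) ∧ (T ∨ T)) ∨ ((x2 ∧ T) ∧ (x2 ∨ x1))) ∨ (((x0 ∨ F) ∨ (x1 ∨ T)) ∨ x2))
  step 3: ((¬x2 ∨ ¬(x1 ∧ x0)) ∧ (((F ∧ T) ∨ F) ∧ (F ∧ x1))) ∨ ((((x1 ∨ T) ∧ (T ∨ T)) ∨ ((x2 ∧ T) ∧ (x2 ∨ x1))) ∨ (((x0 ∨ F) ∨ (x1 ∨ T)) ∨ x2))

Answer: NO — after 3 steps the term is ((¬x2 ∨ ¬(x1 ∧ x0)) ∧ (((F ∧ T) ∨ F) ∧ (F ∧ x1))) ∨ ((((x1 ∨ T) ∧ (T ∨ T)) ∨ ((x2 ∧ T) ∧ (x2 ∨ x1))) ∨ (((x0 ∨ F) ∨ (x1 ∨ T)) ∨ x2)), not yet normal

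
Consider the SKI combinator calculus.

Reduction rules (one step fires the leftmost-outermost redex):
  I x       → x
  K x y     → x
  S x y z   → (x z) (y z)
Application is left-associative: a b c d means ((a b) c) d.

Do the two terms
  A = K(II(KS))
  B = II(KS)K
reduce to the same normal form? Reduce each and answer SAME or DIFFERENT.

Term A:
  start: K(II(KS))
  step 1: K(I(KS))
  step 2: K(KS)

Term B:
  start: II(KS)K
  step 1: I(KS)K
  step 2: KSK
  step 3: S

Answer: DIFFERENT — A ⇓ K(KS), B ⇓ S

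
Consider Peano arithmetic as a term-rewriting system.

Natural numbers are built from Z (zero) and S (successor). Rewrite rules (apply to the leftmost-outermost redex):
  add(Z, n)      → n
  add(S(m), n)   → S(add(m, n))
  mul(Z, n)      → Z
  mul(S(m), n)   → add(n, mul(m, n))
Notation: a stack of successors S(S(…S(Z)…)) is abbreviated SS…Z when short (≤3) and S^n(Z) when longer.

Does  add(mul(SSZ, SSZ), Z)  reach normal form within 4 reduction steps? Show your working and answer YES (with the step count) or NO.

  start: add(mul(SSZ, SSZ), Z)
  step 1: add(add(SSZ, mul(SZ, SSZ)), Z)
  step 2: add(S(add(SZ, mul(SZ, SSZ))), Z)
  step 3: S(add(add(SZ, mul(SZ, SSZ)), Z))
  step 4: S(add(S(add(Z, mul(SZ, SSZ))), Z))

Answer: NO — after 4 steps the term is S(add(S(add(Z, mul(SZ, SSZ))), Z)), not yet normal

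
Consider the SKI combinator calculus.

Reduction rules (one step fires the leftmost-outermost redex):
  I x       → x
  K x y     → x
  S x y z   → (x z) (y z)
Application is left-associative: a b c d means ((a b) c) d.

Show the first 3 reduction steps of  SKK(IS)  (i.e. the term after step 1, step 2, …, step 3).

Answer: after 3 steps: S

Reduction:
  start: SKK(IS)
  [1] K(IS)(K(IS))
  [2] IS
  [3] S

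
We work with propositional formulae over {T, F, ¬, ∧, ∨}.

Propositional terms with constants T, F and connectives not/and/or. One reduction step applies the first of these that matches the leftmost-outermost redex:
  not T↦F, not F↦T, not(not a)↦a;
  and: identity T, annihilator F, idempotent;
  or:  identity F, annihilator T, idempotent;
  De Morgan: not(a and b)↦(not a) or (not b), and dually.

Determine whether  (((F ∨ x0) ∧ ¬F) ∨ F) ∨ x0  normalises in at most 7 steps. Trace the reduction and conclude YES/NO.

  start: (((F ∨ x0) ∧ ¬F) ∨ F) ∨ x0
  →1  ((F ∨ x0) ∧ ¬F) ∨ x0
  →2  (x0 ∧ ¬F) ∨ x0
  →3  (x0 ∧ T) ∨ x0
  →4  x0 ∨ x0
  →5  x0

Answer: YES — reaches normal form x0 in 5 ≤ 7 steps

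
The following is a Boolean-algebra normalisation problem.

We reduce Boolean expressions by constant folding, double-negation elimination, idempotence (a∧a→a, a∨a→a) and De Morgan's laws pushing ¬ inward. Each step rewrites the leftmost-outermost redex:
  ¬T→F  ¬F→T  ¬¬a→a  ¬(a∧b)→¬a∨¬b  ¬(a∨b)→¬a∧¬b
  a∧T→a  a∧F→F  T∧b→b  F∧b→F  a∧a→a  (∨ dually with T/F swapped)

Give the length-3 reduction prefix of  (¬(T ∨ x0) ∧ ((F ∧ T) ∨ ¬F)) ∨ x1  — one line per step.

Answer: after 3 steps: (F ∧ ((F ∧ T) ∨ ¬F)) ∨ x1

Working:
  start: (¬(T ∨ x0) ∧ ((F ∧ T) ∨ ¬F)) ∨ x1
  →1  ((¬T ∧ ¬x0) ∧ ((F ∧ T) ∨ ¬F)) ∨ x1
  →2  ((F ∧ ¬x0) ∧ ((F ∧ T) ∨ ¬F)) ∨ x1
  →3  (F ∧ ((F ∧ T) ∨ ¬F)) ∨ x1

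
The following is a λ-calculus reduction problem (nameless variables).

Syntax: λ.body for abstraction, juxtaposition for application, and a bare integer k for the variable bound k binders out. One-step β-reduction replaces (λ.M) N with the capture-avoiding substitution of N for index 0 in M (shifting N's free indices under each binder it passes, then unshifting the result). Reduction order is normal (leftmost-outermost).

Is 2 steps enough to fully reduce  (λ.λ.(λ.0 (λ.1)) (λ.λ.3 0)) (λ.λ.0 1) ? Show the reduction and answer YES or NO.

  start: (λ.λ.(λ.0 (λ.1)) (λ.λ.3 0)) (λ.λ.0 1)
  [1] λ.(λ.0 (λ.1)) (λ.λ.(λ.λ.0 1) 0)
  [2] λ.(λ.λ.(λ.λ.0 1) 0) (λ.λ.λ.(λ.λ.0 1) 0)

Answer: NO — after 2 steps the term is λ.(λ.λ.(λ.λ.0 1) 0) (λ.λ.λ.(λ.λ.0 1) 0), not yet normal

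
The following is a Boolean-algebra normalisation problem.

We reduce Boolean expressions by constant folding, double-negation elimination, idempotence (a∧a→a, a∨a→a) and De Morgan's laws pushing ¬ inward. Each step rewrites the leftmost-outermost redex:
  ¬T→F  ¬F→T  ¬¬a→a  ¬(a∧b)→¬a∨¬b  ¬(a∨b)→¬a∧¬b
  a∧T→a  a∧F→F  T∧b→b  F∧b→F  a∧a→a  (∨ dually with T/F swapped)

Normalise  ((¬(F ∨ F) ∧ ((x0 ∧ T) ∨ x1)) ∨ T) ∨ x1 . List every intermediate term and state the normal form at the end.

Answer: normal form = T  (in 2 steps)

Derivation:
  start: ((¬(F ∨ F) ∧ ((x0 ∧ T) ∨ x1)) ∨ T) ∨ x1
  step 1: T ∨ x1
  step 2: T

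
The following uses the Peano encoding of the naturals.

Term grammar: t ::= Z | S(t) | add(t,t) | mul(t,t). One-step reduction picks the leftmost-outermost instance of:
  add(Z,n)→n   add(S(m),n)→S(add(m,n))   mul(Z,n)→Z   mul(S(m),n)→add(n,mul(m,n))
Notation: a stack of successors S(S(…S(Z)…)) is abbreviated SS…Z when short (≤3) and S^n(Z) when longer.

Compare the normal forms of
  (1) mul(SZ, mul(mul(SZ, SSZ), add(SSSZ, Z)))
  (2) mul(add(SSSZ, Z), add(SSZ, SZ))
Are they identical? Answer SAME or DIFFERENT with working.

Term A:
  start: mul(SZ, mul(mul(SZ, SSZ), add(SSSZ, Z)))
  [1] add(mul(mul(SZ, SSZ), add(SSSZ, Z)), mul(Z, mul(mul(SZ, SSZ), add(SSSZ, Z))))
  [2] add(mul(add(SSZ, mul(Z, SSZ)), add(SSSZ, Z)), mul(Z, mul(mul(SZ, SSZ), add(SSSZ, Z))))
  [3] add(mul(S(add(SZ, mul(Z, SSZ))), add(SSSZ, Z)), mul(Z, mul(mul(SZ, SSZ), add(SSSZ, Z))))
  [4] add(add(add(SSSZ, Z), mul(add(SZ, mul(Z, SSZ)), add(SSSZ, Z))), mul(Z, mul(mul(SZ, SSZ), add(SSSZ, Z))))
  [5] add(add(S(add(SSZ, Z)), mul(add(SZ, mul(Z, SSZ)), add(SSSZ, Z))), mul(Z, mul(mul(SZ, SSZ), add(SSSZ, Z))))
  [6] add(S(add(add(SSZ, Z), mul(add(SZ, mul(Z, SSZ)), add(SSSZ, Z)))), mul(Z, mul(mul(SZ, SSZ), add(SSSZ, Z))))
  [7] S(add(add(add(SSZ, Z), mul(add(SZ, mul(Z, SSZ)), add(SSSZ, Z))), mul(Z, mul(mul(SZ, SSZ), add(SSSZ, Z)))))
  [8] S(add(add(S(add(SZ, Z)), mul(add(SZ, mul(Z, SSZ)), add(SSSZ, Z))), mul(Z, mul(mul(SZ, SSZ), add(SSSZ, Z)))))
  [9] S(add(S(add(add(SZ, Z), mul(add(SZ, mul(Z, SSZ)), add(SSSZ, Z)))), mul(Z, mul(mul(SZ, SSZ), add(SSSZ, Z)))))
  [10] S(S(add(add(add(SZ, Z), mul(add(SZ, mul(Z, SSZ)), add(SSSZ, Z))), mul(Z, mul(mul(SZ, SSZ), add(SSSZ, Z))))))
  [11] S(S(add(add(S(add(Z, Z)), mul(add(SZ, mul(Z, SSZ)), add(SSSZ, Z))), mul(Z, mul(mul(SZ, SSZ), add(SSSZ, Z))))))
  [12] S(S(add(S(add(add(Z, Z), mul(add(SZ, mul(Z, SSZ)), add(SSSZ, Z)))), mul(Z, mul(mul(SZ, SSZ), add(SSSZ, Z))))))
  [13] S(S(S(add(add(add(Z, Z), mul(add(SZ, mul(Z, SSZ)), add(SSSZ, Z))), mul(Z, mul(mul(SZ, SSZ), add(SSSZ, Z)))))))
  [14] S(S(S(add(add(Z, mul(add(SZ, mul(Z, SSZ)), add(SSSZ, Z))), mul(Z, mul(mul(SZ, SSZ), add(SSSZ, Z)))))))
  [15] S(S(S(add(mul(add(SZ, mul(Z, SSZ)), add(SSSZ, Z)), mul(Z, mul(mul(SZ, SSZ), add(SSSZ, Z)))))))
  [16] S(S(S(add(mul(S(add(Z, mul(Z, SSZ))), add(SSSZ, Z)), mul(Z, mul(mul(SZ, SSZ), add(SSSZ, Z)))))))
  [17] S(S(S(add(add(add(SSSZ, Z), mul(add(Z, mul(Z, SSZ)), add(SSSZ, Z))), mul(Z, mul(mul(SZ, SSZ), add(SSSZ, Z)))))))
  [18] S(S(S(add(add(S(add(SSZ, Z)), mul(add(Z, mul(Z, SSZ)), add(SSSZ, Z))), mul(Z, mul(mul(SZ, SSZ), add(SSSZ, Z)))))))
  [19] S(S(S(add(S(add(add(SSZ, Z), mul(add(Z, mul(Z, SSZ)), add(SSSZ, Z)))), mul(Z, mul(mul(SZ, SSZ), add(SSSZ, Z)))))))
  [20] S(S(S(S(add(add(add(SSZ, Z), mul(add(Z, mul(Z, SSZ)), add(SSSZ, Z))), mul(Z, mul(mul(SZ, SSZ), add(SSSZ, Z))))))))
  [21] S(S(S(S(add(add(S(add(SZ, Z)), mul(add(Z, mul(Z, SSZ)), add(SSSZ, Z))), mul(Z, mul(mul(SZ, SSZ), add(SSSZ, Z))))))))
  [22] S(S(S(S(add(S(add(add(SZ, Z), mul(add(Z, mul(Z, SSZ)), add(SSSZ, Z)))), mul(Z, mul(mul(SZ, SSZ), add(SSSZ, Z))))))))
  [23] S(S(S(S(S(add(add(add(SZ, Z), mul(add(Z, mul(Z, SSZ)), add(SSSZ, Z))), mul(Z, mul(mul(SZ, SSZ), add(SSSZ, Z)))))))))
  [24] S(S(S(S(S(add(add(S(add(Z, Z)), mul(add(Z, mul(Z, SSZ)), add(SSSZ, Z))), mul(Z, mul(mul(SZ, SSZ), add(SSSZ, Z)))))))))
  [25] S(S(S(S(S(add(S(add(add(Z, Z), mul(add(Z, mul(Z, SSZ)), add(SSSZ, Z)))), mul(Z, mul(mul(SZ, SSZ), add(SSSZ, Z)))))))))
  [26] S(S(S(S(S(S(add(add(add(Z, Z), mul(add(Z, mul(Z, SSZ)), add(SSSZ, Z))), mul(Z, mul(mul(SZ, SSZ), add(SSSZ, Z))))))))))
  [27] S(S(S(S(S(S(add(add(Z, mul(add(Z, mul(Z, SSZ)), add(SSSZ, Z))), mul(Z, mul(mul(SZ, SSZ), add(SSSZ, Z))))))))))
  [28] S(S(S(S(S(S(add(mul(add(Z, mul(Z, SSZ)), add(SSSZ, Z)), mul(Z, mul(mul(SZ, SSZ), add(SSSZ, Z))))))))))
  [29] S(S(S(S(S(S(add(mul(mul(Z, SSZ), add(SSSZ, Z)), mul(Z, mul(mul(SZ, SSZ), add(SSSZ, Z))))))))))
  [30] S(S(S(S(S(S(add(mul(Z, add(SSSZ, Z)), mul(Z, mul(mul(SZ, SSZ), add(SSSZ, Z))))))))))
  [31] S(S(S(S(S(S(add(Z, mul(Z, mul(mul(SZ, SSZ), add(SSSZ, Z))))))))))
  [32] S(S(S(S(S(S(mul(Z, mul(mul(SZ, SSZ), add(SSSZ, Z)))))))))
  [33] S^6(Z)

Term B:
  start: mul(add(SSSZ, Z), add(SSZ, SZ))
  [1] mul(S(add(SSZ, Z)), add(SSZ, SZ))
  [2] add(add(SSZ, SZ), mul(add(SSZ, Z), add(SSZ, SZ)))
  [3] add(S(add(SZ, SZ)), mul(add(SSZ, Z), add(SSZ, SZ)))
  [4] S(add(add(SZ, SZ), mul(add(SSZ, Z), add(SSZ, SZ))))
  [5] S(add(S(add(Z, SZ)), mul(add(SSZ, Z), add(SSZ, SZ))))
  [6] S(S(add(add(Z, SZ), mul(add(SSZ, Z), add(SSZ, SZ)))))
  [7] S(S(add(SZ, mul(add(SSZ, Z), add(SSZ, SZ)))))
  [8] S(S(S(add(Z, mul(add(SSZ, Z), add(SSZ, SZ))))))
  [9] S(S(S(mul(add(SSZ, Z), add(SSZ, SZ)))))
  [10] S(S(S(mul(S(add(SZ, Z)), add(SSZ, SZ)))))
  [11] S(S(S(add(add(SSZ, SZ), mul(add(SZ, Z), add(SSZ, SZ))))))
  [12] S(S(S(add(S(add(SZ, SZ)), mul(add(SZ, Z), add(SSZ, SZ))))))
  [13] S(S(S(S(add(add(SZ, SZ), mul(add(SZ, Z), add(SSZ, SZ)))))))
  [14] S(S(S(S(add(S(add(Z, SZ)), mul(add(SZ, Z), add(SSZ, SZ)))))))
  [15] S(S(S(S(S(add(add(Z, SZ), mul(add(SZ, Z), add(SSZ, SZ))))))))
  [16] S(S(S(S(S(add(SZ, mul(add(SZ, Z), add(SSZ, SZ))))))))
  [17] S(S(S(S(S(S(add(Z, mul(add(SZ, Z), add(SSZ, SZ)))))))))
  [18] S(S(S(S(S(S(mul(add(SZ, Z), add(SSZ, SZ))))))))
  [19] S(S(S(S(S(S(mul(S(add(Z, Z)), add(SSZ, SZ))))))))
  [20] S(S(S(S(S(S(add(add(SSZ, SZ), mul(add(Z, Z), add(SSZ, SZ)))))))))
  [21] S(S(S(S(S(S(add(S(add(SZ, SZ)), mul(add(Z, Z), add(SSZ, SZ)))))))))
  [22] S(S(S(S(S(S(S(add(add(SZ, SZ), mul(add(Z, Z), add(SSZ, SZ))))))))))
  [23] S(S(S(S(S(S(S(add(S(add(Z, SZ)), mul(add(Z, Z), add(SSZ, SZ))))))))))
  [24] S(S(S(S(S(S(S(S(add(add(Z, SZ), mul(add(Z, Z), add(SSZ, SZ)))))))))))
  [25] S(S(S(S(S(S(S(S(add(SZ, mul(add(Z, Z), add(SSZ, SZ)))))))))))
  [26] S(S(S(S(S(S(S(S(S(add(Z, mul(add(Z, Z), add(SSZ, SZ))))))))))))
  [27] S(S(S(S(S(S(S(S(S(mul(add(Z, Z), add(SSZ, SZ)))))))))))
  [28] S(S(S(S(S(S(S(S(S(mul(Z, add(SSZ, SZ)))))))))))
  [29] S^9(Z)

Answer: DIFFERENT — A ⇓ S^6(Z), B ⇓ S^9(Z)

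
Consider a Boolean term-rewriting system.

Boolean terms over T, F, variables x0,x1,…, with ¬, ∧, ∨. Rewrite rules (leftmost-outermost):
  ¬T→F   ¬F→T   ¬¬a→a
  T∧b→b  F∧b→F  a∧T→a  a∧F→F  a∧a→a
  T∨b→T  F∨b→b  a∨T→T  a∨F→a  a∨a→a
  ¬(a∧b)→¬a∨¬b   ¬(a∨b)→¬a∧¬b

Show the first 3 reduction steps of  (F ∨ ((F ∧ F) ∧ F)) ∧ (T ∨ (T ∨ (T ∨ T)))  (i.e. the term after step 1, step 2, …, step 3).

  start: (F ∨ ((F ∧ F) ∧ F)) ∧ (T ∨ (T ∨ (T ∨ T)))
  step 1: ((F ∧ F) ∧ F) ∧ (T ∨ (T ∨ (T ∨ T)))
  step 2: F ∧ (T ∨ (T ∨ (T ∨ T)))
  step 3: F

Answer: after 3 steps: F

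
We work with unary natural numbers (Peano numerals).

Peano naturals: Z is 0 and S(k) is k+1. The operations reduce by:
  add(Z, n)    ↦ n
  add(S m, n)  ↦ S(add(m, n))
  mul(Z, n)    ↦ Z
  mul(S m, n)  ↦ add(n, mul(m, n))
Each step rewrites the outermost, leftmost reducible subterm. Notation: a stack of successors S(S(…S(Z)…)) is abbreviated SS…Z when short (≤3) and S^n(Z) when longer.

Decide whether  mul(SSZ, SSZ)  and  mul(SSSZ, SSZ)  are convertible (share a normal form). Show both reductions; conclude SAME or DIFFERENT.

Answer: DIFFERENT — A ⇓ S^4(Z), B ⇓ S^6(Z)

Reduction:
Term A:
  start: mul(SSZ, SSZ)
  →1  add(SSZ, mul(SZ, SSZ))
  →2  S(add(SZ, mul(SZ, SSZ)))
  →3  S(S(add(Z, mul(SZ, SSZ))))
  →4  S(S(mul(SZ, SSZ)))
  →5  S(S(add(SSZ, mul(Z, SSZ))))
  →6  S(S(S(add(SZ, mul(Z, SSZ)))))
  →7  S(S(S(S(add(Z, mul(Z, SSZ))))))
  →8  S(S(S(S(mul(Z, SSZ)))))
  →9  S^4(Z)

Term B:
  start: mul(SSSZ, SSZ)
  →1  add(SSZ, mul(SSZ, SSZ))
  →2  S(add(SZ, mul(SSZ, SSZ)))
  →3  S(S(add(Z, mul(SSZ, SSZ))))
  →4  S(S(mul(SSZ, SSZ)))
  →5  S(S(add(SSZ, mul(SZ, SSZ))))
  →6  S(S(S(add(SZ, mul(SZ, SSZ)))))
  →7  S(S(S(S(add(Z, mul(SZ, SSZ))))))
  →8  S(S(S(S(mul(SZ, SSZ)))))
  →9  S(S(S(S(add(SSZ, mul(Z, SSZ))))))
  →10  S(S(S(S(S(add(SZ, mul(Z, SSZ)))))))
  →11  S(S(S(S(S(S(add(Z, mul(Z, SSZ))))))))
  →12  S(S(S(S(S(S(mul(Z, SSZ)))))))
  →13  S^6(Z)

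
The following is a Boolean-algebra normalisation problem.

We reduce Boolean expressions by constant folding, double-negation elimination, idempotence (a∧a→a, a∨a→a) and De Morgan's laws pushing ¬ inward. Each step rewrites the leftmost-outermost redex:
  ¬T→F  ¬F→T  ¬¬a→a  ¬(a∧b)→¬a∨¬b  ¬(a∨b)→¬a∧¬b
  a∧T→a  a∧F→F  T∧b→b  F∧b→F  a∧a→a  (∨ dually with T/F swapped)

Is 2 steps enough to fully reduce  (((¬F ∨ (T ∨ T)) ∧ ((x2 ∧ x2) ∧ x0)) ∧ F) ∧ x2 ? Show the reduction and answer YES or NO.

Answer: YES — reaches normal form F in 2 ≤ 2 steps

Working:
  start: (((¬F ∨ (T ∨ T)) ∧ ((x2 ∧ x2) ∧ x0)) ∧ F) ∧ x2
  [1] F ∧ x2
  [2] F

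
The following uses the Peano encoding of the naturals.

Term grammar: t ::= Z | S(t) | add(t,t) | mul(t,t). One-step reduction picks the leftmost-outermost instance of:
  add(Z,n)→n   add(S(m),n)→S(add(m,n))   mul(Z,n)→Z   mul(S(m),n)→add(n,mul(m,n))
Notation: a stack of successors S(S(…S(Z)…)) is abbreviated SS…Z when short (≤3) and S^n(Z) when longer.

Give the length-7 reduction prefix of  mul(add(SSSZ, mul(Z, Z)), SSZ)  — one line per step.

Answer: after 7 steps: S(S(add(SSZ, mul(add(SZ, mul(Z, Z)), SSZ))))

Reduction:
  start: mul(add(SSSZ, mul(Z, Z)), SSZ)
  step 1: mul(S(add(SSZ, mul(Z, Z))), SSZ)
  step 2: add(SSZ, mul(add(SSZ, mul(Z, Z)), SSZ))
  step 3: S(add(SZ, mul(add(SSZ, mul(Z, Z)), SSZ)))
  step 4: S(S(add(Z, mul(add(SSZ, mul(Z, Z)), SSZ))))
  step 5: S(S(mul(add(SSZ, mul(Z, Z)), SSZ)))
  step 6: S(S(mul(S(add(SZ, mul(Z, Z))), SSZ)))
  step 7: S(S(add(SSZ, mul(add(SZ, mul(Z, Z)), SSZ))))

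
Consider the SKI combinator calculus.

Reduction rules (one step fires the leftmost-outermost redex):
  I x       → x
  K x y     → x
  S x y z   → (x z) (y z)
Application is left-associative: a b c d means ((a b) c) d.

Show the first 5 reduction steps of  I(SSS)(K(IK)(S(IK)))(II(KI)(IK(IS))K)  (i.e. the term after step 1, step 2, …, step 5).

  start: I(SSS)(K(IK)(S(IK)))(II(KI)(IK(IS))K)
  step 1: SSS(K(IK)(S(IK)))(II(KI)(IK(IS))K)
  step 2: S(K(IK)(S(IK)))(S(K(IK)(S(IK))))(II(KI)(IK(IS))K)
  step 3: K(IK)(S(IK))(II(KI)(IK(IS))K)(S(K(IK)(S(IK)))(II(KI)(IK(IS))K))
  step 4: IK(II(KI)(IK(IS))K)(S(K(IK)(S(IK)))(II(KI)(IK(IS))K))
  step 5: K(II(KI)(IK(IS))K)(S(K(IK)(S(IK)))(II(KI)(IK(IS))K))

Answer: after 5 steps: K(II(KI)(IK(IS))K)(S(K(IK)(S(IK)))(II(KI)(IK(IS))K))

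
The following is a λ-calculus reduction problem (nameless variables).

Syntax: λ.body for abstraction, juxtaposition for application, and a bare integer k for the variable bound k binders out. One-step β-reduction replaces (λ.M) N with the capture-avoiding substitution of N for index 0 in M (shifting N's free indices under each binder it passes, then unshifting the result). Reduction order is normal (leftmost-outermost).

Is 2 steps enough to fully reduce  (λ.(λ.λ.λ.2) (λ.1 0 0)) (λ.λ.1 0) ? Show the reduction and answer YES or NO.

Answer: NO — after 2 steps the term is λ.λ.λ.(λ.λ.1 0) 0 0, not yet normal

Derivation:
  start: (λ.(λ.λ.λ.2) (λ.1 0 0)) (λ.λ.1 0)
  [1] (λ.λ.λ.2) (λ.(λ.λ.1 0) 0 0)
  [2] λ.λ.λ.(λ.λ.1 0) 0 0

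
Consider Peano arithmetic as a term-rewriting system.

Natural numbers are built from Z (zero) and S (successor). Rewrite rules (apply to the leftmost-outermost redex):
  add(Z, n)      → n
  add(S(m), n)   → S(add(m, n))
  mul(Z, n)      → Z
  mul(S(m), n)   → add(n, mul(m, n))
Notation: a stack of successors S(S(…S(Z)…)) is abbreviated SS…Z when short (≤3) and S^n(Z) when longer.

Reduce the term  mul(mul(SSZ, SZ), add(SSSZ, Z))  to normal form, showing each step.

  start: mul(mul(SSZ, SZ), add(SSSZ, Z))
  step 1: mul(add(SZ, mul(SZ, SZ)), add(SSSZ, Z))
  step 2: mul(S(add(Z, mul(SZ, SZ))), add(SSSZ, Z))
  step 3: add(add(SSSZ, Z), mul(add(Z, mul(SZ, SZ)), add(SSSZ, Z)))
  step 4: add(S(add(SSZ, Z)), mul(add(Z, mul(SZ, SZ)), add(SSSZ, Z)))
  step 5: S(add(add(SSZ, Z), mul(add(Z, mul(SZ, SZ)), add(SSSZ, Z))))
  step 6: S(add(S(add(SZ, Z)), mul(add(Z, mul(SZ, SZ)), add(SSSZ, Z))))
  step 7: S(S(add(add(SZ, Z), mul(add(Z, mul(SZ, SZ)), add(SSSZ, Z)))))
  step 8: S(S(add(S(add(Z, Z)), mul(add(Z, mul(SZ, SZ)), add(SSSZ, Z)))))
  step 9: S(S(S(add(add(Z, Z), mul(add(Z, mul(SZ, SZ)), add(SSSZ, Z))))))
  step 10: S(S(S(add(Z, mul(add(Z, mul(SZ, SZ)), add(SSSZ, Z))))))
  step 11: S(S(S(mul(add(Z, mul(SZ, SZ)), add(SSSZ, Z)))))
  step 12: S(S(S(mul(mul(SZ, SZ), add(SSSZ, Z)))))
  step 13: S(S(S(mul(add(SZ, mul(Z, SZ)), add(SSSZ, Z)))))
  step 14: S(S(S(mul(S(add(Z, mul(Z, SZ))), add(SSSZ, Z)))))
  step 15: S(S(S(add(add(SSSZ, Z), mul(add(Z, mul(Z, SZ)), add(SSSZ, Z))))))
  step 16: S(S(S(add(S(add(SSZ, Z)), mul(add(Z, mul(Z, SZ)), add(SSSZ, Z))))))
  step 17: S(S(S(S(add(add(SSZ, Z), mul(add(Z, mul(Z, SZ)), add(SSSZ, Z)))))))
  step 18: S(S(S(S(add(S(add(SZ, Z)), mul(add(Z, mul(Z, SZ)), add(SSSZ, Z)))))))
  step 19: S(S(S(S(S(add(add(SZ, Z), mul(add(Z, mul(Z, SZ)), add(SSSZ, Z))))))))
  step 20: S(S(S(S(S(add(S(add(Z, Z)), mul(add(Z, mul(Z, SZ)), add(SSSZ, Z))))))))
  step 21: S(S(S(S(S(S(add(add(Z, Z), mul(add(Z, mul(Z, SZ)), add(SSSZ, Z)))))))))
  step 22: S(S(S(S(S(S(add(Z, mul(add(Z, mul(Z, SZ)), add(SSSZ, Z)))))))))
  step 23: S(S(S(S(S(S(mul(add(Z, mul(Z, SZ)), add(SSSZ, Z))))))))
  step 24: S(S(S(S(S(S(mul(mul(Z, SZ), add(SSSZ, Z))))))))
  step 25: S(S(S(S(S(S(mul(Z, add(SSSZ, Z))))))))
  step 26: S^6(Z)

Answer: normal form = S^6(Z)  (in 26 steps)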